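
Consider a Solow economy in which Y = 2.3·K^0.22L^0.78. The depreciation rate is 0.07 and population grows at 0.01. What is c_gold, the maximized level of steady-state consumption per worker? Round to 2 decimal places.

The effective depreciation rate is n + δ = 0.01 + 0.07 = 0.08.
Maximizing c = f(k) − (n+δ)·k gives f'(k) = n+δ, i.e. 0.22·2.3·k^(0.22−1) = 0.08, so k_gold = (0.22·2.3/0.08)^(1/0.78) ≈ 10.6414.
y_gold = 2.3·10.6414^0.22 ≈ 3.8696.
c_gold = y_gold − (n+δ)·k_gold = 3.8696 − 0.08·10.6414 ≈ 3.0183.

c_gold ≈ 3.02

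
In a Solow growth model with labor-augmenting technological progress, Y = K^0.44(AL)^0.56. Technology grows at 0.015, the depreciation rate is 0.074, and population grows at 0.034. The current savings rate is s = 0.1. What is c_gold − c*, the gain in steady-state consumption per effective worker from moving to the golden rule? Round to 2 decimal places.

Δc ≈ 0.76

Capital per effective worker breaks even when investment replaces (n + g + δ)·k; here n + g + δ = 0.123.
Current steady state (s = 0.1): k* = (0.1/0.123)^(1/0.56) ≈ 0.6910, y* = 0.6910^0.44 ≈ 0.8499, c* = (1−0.1)·0.8499 ≈ 0.7649.
Maximizing c = f(k) − (n+g+δ)·k gives f'(k) = n+g+δ, i.e. 0.44·k^(0.44−1) = 0.123, so k_gold = (0.44/0.123)^(1/0.56) ≈ 9.7382.
y_gold = 9.7382^0.44 ≈ 2.7223, c_gold = y_gold − 0.123·k_gold ≈ 1.5245.
Gain: Δc = 1.5245 − 0.7649 ≈ 0.7596.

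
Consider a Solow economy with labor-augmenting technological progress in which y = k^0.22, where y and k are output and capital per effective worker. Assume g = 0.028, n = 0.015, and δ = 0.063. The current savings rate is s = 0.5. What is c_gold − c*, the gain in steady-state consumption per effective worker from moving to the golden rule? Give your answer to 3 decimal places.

n + g + δ = 0.015 + 0.028 + 0.063 = 0.106.
Current steady state (s = 0.5): k* = (0.5/0.106)^(1/0.78) ≈ 7.3059, y* = 7.3059^0.22 ≈ 1.5488, c* = (1−0.5)·1.5488 ≈ 0.7744.
Setting f'(k) = n+g+δ gives 0.22·k^(0.22−1) = 0.106, hence k_gold = (0.22/0.106)^(1/0.78) ≈ 2.5501.
y_gold = 2.5501^0.22 ≈ 1.2287, c_gold = y_gold − 0.106·k_gold ≈ 0.9584.
Gain: Δc = 0.9584 − 0.7744 ≈ 0.1840.

Δc ≈ 0.184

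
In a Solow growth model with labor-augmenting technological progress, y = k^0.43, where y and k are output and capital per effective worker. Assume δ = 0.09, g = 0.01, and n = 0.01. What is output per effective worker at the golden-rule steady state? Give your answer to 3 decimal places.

n + g + δ = 0.01 + 0.01 + 0.09 = 0.11.
Setting f'(k) = n+g+δ gives 0.43·k^(0.43−1) = 0.11, hence k_gold = (0.43/0.11)^(1/0.57) ≈ 10.9328.
Output: y_gold = k_gold^0.43 = 10.9328^0.43 ≈ 2.7968.

y_gold ≈ 2.797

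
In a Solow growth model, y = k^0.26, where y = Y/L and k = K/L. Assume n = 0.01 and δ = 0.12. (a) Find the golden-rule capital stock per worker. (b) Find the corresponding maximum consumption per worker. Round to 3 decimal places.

(a) k_gold ≈ 2.552; (b) c_gold ≈ 0.944

Break-even investment rate: n + δ = 0.01 + 0.12 = 0.13.
Maximizing c = f(k) − (n+δ)·k gives f'(k) = n+δ, i.e. 0.26·k^(0.26−1) = 0.13, so k_gold = (0.26/0.13)^(1/0.74) ≈ 2.5515.
y_gold = 2.5515^0.26 ≈ 1.2758; c_gold = y_gold − 0.13·k_gold ≈ 0.9441.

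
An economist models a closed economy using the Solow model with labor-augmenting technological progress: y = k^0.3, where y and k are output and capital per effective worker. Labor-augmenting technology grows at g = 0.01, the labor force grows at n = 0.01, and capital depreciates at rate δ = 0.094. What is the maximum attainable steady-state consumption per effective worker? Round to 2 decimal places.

Capital per effective worker breaks even when investment replaces (n + g + δ)·k; here n + g + δ = 0.114.
Golden rule sets MPK = n+g+δ: 0.3·k^(0.3−1) = 0.114, so k_gold = (0.3/0.114)^(1/0.7) ≈ 3.9839.
y_gold = 3.9839^0.3 ≈ 1.5139.
c_gold = y_gold − (n+g+δ)·k_gold = 1.5139 − 0.114·3.9839 ≈ 1.0597.

c_gold ≈ 1.06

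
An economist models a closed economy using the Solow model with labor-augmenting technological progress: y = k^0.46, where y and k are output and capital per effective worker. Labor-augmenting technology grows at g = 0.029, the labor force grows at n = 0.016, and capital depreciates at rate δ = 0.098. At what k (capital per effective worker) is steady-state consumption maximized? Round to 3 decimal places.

k_gold ≈ 8.703

Capital per effective worker breaks even when investment replaces (n + g + δ)·k; here n + g + δ = 0.143.
At the golden rule the marginal product of capital equals n+g+δ: 0.46·k^(0.46−1) = 0.143. Solving, k_gold = (0.46/0.143)^(1/0.54) ≈ 8.7030.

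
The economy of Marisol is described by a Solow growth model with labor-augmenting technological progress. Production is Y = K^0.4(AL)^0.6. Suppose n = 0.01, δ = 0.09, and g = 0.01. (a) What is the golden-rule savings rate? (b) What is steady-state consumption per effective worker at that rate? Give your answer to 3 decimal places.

The effective depreciation rate is n + g + δ = 0.01 + 0.01 + 0.09 = 0.11.
For Cobb-Douglas, s_gold equals capital's share: s_gold = 0.4.
Setting f'(k) = n+g+δ gives 0.4·k^(0.4−1) = 0.11, hence k_gold = (0.4/0.11)^(1/0.6) ≈ 8.5990.
y_gold = 8.5990^0.4 ≈ 2.3647; c_gold = (1−0.4)·y_gold ≈ 1.4188.

(a) s_gold = 0.400; (b) c_gold ≈ 1.419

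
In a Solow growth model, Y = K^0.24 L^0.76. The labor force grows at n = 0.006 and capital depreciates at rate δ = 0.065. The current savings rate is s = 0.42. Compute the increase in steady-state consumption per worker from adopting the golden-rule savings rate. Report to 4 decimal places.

The effective depreciation rate is n + δ = 0.006 + 0.065 = 0.071.
Current steady state (s = 0.42): k* = (0.42/0.071)^(1/0.76) ≈ 10.3700, y* = 10.3700^0.24 ≈ 1.7530, c* = (1−0.42)·1.7530 ≈ 1.0168.
Golden rule sets MPK = n+δ: 0.24·k^(0.24−1) = 0.071, so k_gold = (0.24/0.071)^(1/0.76) ≈ 4.9658.
y_gold = 4.9658^0.24 ≈ 1.4691, c_gold = y_gold − 0.071·k_gold ≈ 1.1165.
Gain: Δc = 1.1165 − 1.0168 ≈ 0.0997.

Δc ≈ 0.0997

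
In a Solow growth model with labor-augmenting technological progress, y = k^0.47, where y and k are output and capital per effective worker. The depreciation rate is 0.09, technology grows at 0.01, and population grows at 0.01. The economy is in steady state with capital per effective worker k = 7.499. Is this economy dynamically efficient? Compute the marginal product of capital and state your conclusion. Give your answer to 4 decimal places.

dynamically efficient; MPK ≈ 0.1616

n + g + δ = 0.01 + 0.01 + 0.09 = 0.11.
MPK = 0.47·k^(0.47−1) = 0.47·7.499^(-0.53) ≈ 0.1616.
MPK > 0.11, so the economy is dynamically efficient (under-saving).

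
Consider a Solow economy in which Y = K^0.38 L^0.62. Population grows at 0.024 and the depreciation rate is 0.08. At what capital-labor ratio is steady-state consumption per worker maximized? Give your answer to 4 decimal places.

k_gold ≈ 8.0847

The effective depreciation rate is n + δ = 0.024 + 0.08 = 0.104.
Setting f'(k) = n+δ gives 0.38·k^(0.38−1) = 0.104, hence k_gold = (0.38/0.104)^(1/0.62) ≈ 8.0847.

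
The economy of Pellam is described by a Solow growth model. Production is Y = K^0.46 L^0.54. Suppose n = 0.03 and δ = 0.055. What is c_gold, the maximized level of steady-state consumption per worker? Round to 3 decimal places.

c_gold ≈ 2.276

Capital per worker breaks even when investment replaces (n + δ)·k; here n + δ = 0.085.
Maximizing c = f(k) − (n+δ)·k gives f'(k) = n+δ, i.e. 0.46·k^(0.46−1) = 0.085, so k_gold = (0.46/0.085)^(1/0.54) ≈ 22.8053.
y_gold = 22.8053^0.46 ≈ 4.2140.
c_gold = y_gold − (n+δ)·k_gold = 4.2140 − 0.085·22.8053 ≈ 2.2756.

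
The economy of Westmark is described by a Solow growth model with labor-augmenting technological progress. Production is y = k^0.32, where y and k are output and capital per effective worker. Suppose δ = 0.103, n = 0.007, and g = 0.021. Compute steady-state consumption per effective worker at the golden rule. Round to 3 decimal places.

n + g + δ = 0.007 + 0.021 + 0.103 = 0.131.
Golden rule sets MPK = n+g+δ: 0.32·k^(0.32−1) = 0.131, so k_gold = (0.32/0.131)^(1/0.68) ≈ 3.7189.
y_gold = 3.7189^0.32 ≈ 1.5224.
c_gold = y_gold − (n+g+δ)·k_gold = 1.5224 − 0.131·3.7189 ≈ 1.0352.

c_gold ≈ 1.035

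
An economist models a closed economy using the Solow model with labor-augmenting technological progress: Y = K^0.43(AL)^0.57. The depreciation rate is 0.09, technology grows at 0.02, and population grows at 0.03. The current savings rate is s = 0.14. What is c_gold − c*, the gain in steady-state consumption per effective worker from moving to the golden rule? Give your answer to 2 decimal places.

The effective depreciation rate is n + g + δ = 0.03 + 0.02 + 0.09 = 0.14.
Current steady state (s = 0.14): k* = (0.14/0.14)^(1/0.57) ≈ 1.0000, y* = 1.0000^0.43 ≈ 1.0000, c* = (1−0.14)·1.0000 ≈ 0.8600.
Setting f'(k) = n+g+δ gives 0.43·k^(0.43−1) = 0.14, hence k_gold = (0.43/0.14)^(1/0.57) ≈ 7.1612.
y_gold = 7.1612^0.43 ≈ 2.3315, c_gold = y_gold − 0.14·k_gold ≈ 1.3290.
Gain: Δc = 1.3290 − 0.8600 ≈ 0.4690.

Δc ≈ 0.47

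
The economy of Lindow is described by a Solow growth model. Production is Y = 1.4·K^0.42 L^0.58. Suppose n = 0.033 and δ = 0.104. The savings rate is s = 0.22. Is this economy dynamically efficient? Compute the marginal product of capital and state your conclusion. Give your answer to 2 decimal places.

dynamically efficient; MPK ≈ 0.26

The effective depreciation rate is n + δ = 0.033 + 0.104 = 0.137.
Steady-state k*: s·A·k^0.42 = 0.137·k gives k* = (0.22·1.4/0.137)^(1/0.58) ≈ 4.0421.
MPK = 0.42·1.4·4.0421^(-0.58) ≈ 0.2615.
MPK > n+δ = 0.137, so the economy is dynamically efficient (under-saving).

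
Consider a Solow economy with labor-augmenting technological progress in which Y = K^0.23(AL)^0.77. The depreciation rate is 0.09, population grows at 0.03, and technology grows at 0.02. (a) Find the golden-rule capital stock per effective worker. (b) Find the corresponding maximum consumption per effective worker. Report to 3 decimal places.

n + g + δ = 0.03 + 0.02 + 0.09 = 0.14.
Setting f'(k) = n+g+δ gives 0.23·k^(0.23−1) = 0.14, hence k_gold = (0.23/0.14)^(1/0.77) ≈ 1.9055.
y_gold = 1.9055^0.23 ≈ 1.1598; c_gold = y_gold − 0.14·k_gold ≈ 0.8931.

(a) k_gold ≈ 1.905; (b) c_gold ≈ 0.893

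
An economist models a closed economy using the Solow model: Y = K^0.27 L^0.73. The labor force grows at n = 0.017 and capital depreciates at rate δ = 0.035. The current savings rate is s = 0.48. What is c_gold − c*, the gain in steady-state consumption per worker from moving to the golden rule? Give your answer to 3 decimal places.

The effective depreciation rate is n + δ = 0.017 + 0.035 = 0.052.
Current steady state (s = 0.48): k* = (0.48/0.052)^(1/0.73) ≈ 21.0012, y* = 21.0012^0.27 ≈ 2.2751, c* = (1−0.48)·2.2751 ≈ 1.1831.
Golden rule sets MPK = n+δ: 0.27·k^(0.27−1) = 0.052, so k_gold = (0.27/0.052)^(1/0.73) ≈ 9.5487.
y_gold = 9.5487^0.27 ≈ 1.8390, c_gold = y_gold − 0.052·k_gold ≈ 1.3425.
Gain: Δc = 1.3425 − 1.1831 ≈ 0.1594.

Δc ≈ 0.159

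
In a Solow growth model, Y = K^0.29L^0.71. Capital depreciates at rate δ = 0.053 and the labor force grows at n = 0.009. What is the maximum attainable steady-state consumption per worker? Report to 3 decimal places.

c_gold ≈ 1.333

The effective depreciation rate is n + δ = 0.009 + 0.053 = 0.062.
Golden rule sets MPK = n+δ: 0.29·k^(0.29−1) = 0.062, so k_gold = (0.29/0.062)^(1/0.71) ≈ 8.7836.
y_gold = 8.7836^0.29 ≈ 1.8779.
c_gold = y_gold − (n+δ)·k_gold = 1.8779 − 0.062·8.7836 ≈ 1.3333.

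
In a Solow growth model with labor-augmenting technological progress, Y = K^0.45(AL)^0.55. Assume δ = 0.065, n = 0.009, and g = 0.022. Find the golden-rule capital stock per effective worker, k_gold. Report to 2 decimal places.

k_gold ≈ 16.59

n + g + δ = 0.009 + 0.022 + 0.065 = 0.096.
Golden rule sets MPK = n+g+δ: 0.45·k^(0.45−1) = 0.096, so k_gold = (0.45/0.096)^(1/0.55) ≈ 16.5918.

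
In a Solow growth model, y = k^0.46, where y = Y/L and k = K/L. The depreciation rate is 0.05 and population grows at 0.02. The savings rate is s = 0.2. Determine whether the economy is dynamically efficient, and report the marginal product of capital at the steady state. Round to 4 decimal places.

dynamically efficient; MPK ≈ 0.1610

Break-even investment rate: n + δ = 0.02 + 0.05 = 0.07.
Steady-state k*: s·k^0.46 = 0.07·k gives k* = (0.2/0.07)^(1/0.54) ≈ 6.9874.
MPK = 0.46·6.9874^(-0.54) ≈ 0.1610.
MPK > n+δ = 0.07, so the economy is dynamically efficient (under-saving).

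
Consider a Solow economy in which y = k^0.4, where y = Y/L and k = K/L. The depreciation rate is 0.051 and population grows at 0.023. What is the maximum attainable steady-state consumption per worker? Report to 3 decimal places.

c_gold ≈ 1.848

Capital per worker breaks even when investment replaces (n + δ)·k; here n + δ = 0.074.
Maximizing c = f(k) − (n+δ)·k gives f'(k) = n+δ, i.e. 0.4·k^(0.4−1) = 0.074, so k_gold = (0.4/0.074)^(1/0.6) ≈ 16.6487.
y_gold = 16.6487^0.4 ≈ 3.0800.
c_gold = y_gold − (n+δ)·k_gold = 3.0800 − 0.074·16.6487 ≈ 1.8480.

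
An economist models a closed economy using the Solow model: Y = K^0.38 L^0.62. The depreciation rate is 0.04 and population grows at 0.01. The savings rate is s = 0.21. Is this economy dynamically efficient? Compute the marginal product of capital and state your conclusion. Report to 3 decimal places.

Break-even investment rate: n + δ = 0.01 + 0.04 = 0.05.
Steady-state k*: s·k^0.38 = 0.05·k gives k* = (0.21/0.05)^(1/0.62) ≈ 10.1214.
MPK = 0.38·10.1214^(-0.62) ≈ 0.0905.
MPK > n+δ = 0.05, so the economy is dynamically efficient (under-saving).

dynamically efficient; MPK ≈ 0.090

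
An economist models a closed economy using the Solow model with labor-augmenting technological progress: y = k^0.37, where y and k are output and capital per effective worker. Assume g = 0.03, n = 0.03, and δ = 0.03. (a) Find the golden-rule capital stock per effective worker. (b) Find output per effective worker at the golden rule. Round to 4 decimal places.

Break-even investment rate: n + g + δ = 0.03 + 0.03 + 0.03 = 0.09.
Setting f'(k) = n+g+δ gives 0.37·k^(0.37−1) = 0.09, hence k_gold = (0.37/0.09)^(1/0.63) ≈ 9.4306.
y_gold = 9.4306^0.37 ≈ 2.2939.

(a) k_gold ≈ 9.4306; (b) y_gold ≈ 2.2939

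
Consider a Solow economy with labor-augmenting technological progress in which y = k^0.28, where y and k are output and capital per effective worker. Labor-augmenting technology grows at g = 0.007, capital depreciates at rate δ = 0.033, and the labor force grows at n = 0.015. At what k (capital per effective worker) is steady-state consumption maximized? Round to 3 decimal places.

n + g + δ = 0.015 + 0.007 + 0.033 = 0.055.
Maximizing c = f(k) − (n+g+δ)·k gives f'(k) = n+g+δ, i.e. 0.28·k^(0.28−1) = 0.055, so k_gold = (0.28/0.055)^(1/0.72) ≈ 9.5865.

k_gold ≈ 9.587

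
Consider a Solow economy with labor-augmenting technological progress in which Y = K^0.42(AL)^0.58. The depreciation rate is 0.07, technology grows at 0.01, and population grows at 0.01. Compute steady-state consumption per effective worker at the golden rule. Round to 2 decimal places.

Break-even investment rate: n + g + δ = 0.01 + 0.01 + 0.07 = 0.09.
Golden rule sets MPK = n+g+δ: 0.42·k^(0.42−1) = 0.09, so k_gold = (0.42/0.09)^(1/0.58) ≈ 14.2384.
y_gold = 14.2384^0.42 ≈ 3.0511.
c_gold = y_gold − (n+g+δ)·k_gold = 3.0511 − 0.09·14.2384 ≈ 1.7696.

c_gold ≈ 1.77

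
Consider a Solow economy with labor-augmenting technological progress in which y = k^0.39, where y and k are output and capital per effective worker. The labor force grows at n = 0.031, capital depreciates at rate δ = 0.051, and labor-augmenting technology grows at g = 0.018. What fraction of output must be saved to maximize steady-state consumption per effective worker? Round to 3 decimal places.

The effective depreciation rate is n + g + δ = 0.031 + 0.018 + 0.051 = 0.1.
At the golden rule MPK = n+g+δ, and in any Cobb-Douglas steady state s = (n+g+δ)·k/y = MPK·k/y = capital's share 0.39.

s_gold = 0.390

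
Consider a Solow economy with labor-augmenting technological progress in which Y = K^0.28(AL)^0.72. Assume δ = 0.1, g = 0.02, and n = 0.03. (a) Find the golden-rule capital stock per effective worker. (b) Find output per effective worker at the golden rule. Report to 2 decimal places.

(a) k_gold ≈ 2.38; (b) y_gold ≈ 1.27

Break-even investment rate: n + g + δ = 0.03 + 0.02 + 0.1 = 0.15.
Maximizing c = f(k) − (n+g+δ)·k gives f'(k) = n+g+δ, i.e. 0.28·k^(0.28−1) = 0.15, so k_gold = (0.28/0.15)^(1/0.72) ≈ 2.3795.
y_gold = 2.3795^0.28 ≈ 1.2747.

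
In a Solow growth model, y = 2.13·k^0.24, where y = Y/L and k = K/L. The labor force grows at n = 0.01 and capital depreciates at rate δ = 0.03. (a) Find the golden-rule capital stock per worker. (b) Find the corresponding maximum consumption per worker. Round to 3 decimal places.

The effective depreciation rate is n + δ = 0.01 + 0.03 = 0.04.
Setting f'(k) = n+δ gives 0.24·2.13·k^(0.24−1) = 0.04, hence k_gold = (0.24·2.13/0.04)^(1/0.76) ≈ 28.5734.
y_gold = 2.13·28.5734^0.24 ≈ 4.7622; c_gold = y_gold − 0.04·k_gold ≈ 3.6193.

(a) k_gold ≈ 28.573; (b) c_gold ≈ 3.619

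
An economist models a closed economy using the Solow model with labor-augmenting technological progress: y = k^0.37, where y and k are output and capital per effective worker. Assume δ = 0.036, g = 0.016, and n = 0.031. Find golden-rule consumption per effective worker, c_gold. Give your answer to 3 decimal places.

The effective depreciation rate is n + g + δ = 0.031 + 0.016 + 0.036 = 0.083.
At the golden rule the marginal product of capital equals n+g+δ: 0.37·k^(0.37−1) = 0.083. Solving, k_gold = (0.37/0.083)^(1/0.63) ≈ 10.7240.
y_gold = 10.7240^0.37 ≈ 2.4056.
c_gold = y_gold − (n+g+δ)·k_gold = 2.4056 − 0.083·10.7240 ≈ 1.5156.

c_gold ≈ 1.516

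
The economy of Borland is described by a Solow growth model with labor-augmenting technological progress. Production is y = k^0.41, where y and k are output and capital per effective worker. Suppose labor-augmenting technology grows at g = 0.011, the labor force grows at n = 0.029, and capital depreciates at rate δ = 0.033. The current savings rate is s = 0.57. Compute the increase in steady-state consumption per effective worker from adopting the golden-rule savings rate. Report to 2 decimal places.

Capital per effective worker breaks even when investment replaces (n + g + δ)·k; here n + g + δ = 0.073.
Current steady state (s = 0.57): k* = (0.57/0.073)^(1/0.59) ≈ 32.5687, y* = 32.5687^0.41 ≈ 4.1711, c* = (1−0.57)·4.1711 ≈ 1.7936.
Maximizing c = f(k) − (n+g+δ)·k gives f'(k) = n+g+δ, i.e. 0.41·k^(0.41−1) = 0.073, so k_gold = (0.41/0.073)^(1/0.59) ≈ 18.6326.
y_gold = 18.6326^0.41 ≈ 3.3175, c_gold = y_gold − 0.073·k_gold ≈ 1.9573.
Gain: Δc = 1.9573 − 1.7936 ≈ 0.1638.

Δc ≈ 0.16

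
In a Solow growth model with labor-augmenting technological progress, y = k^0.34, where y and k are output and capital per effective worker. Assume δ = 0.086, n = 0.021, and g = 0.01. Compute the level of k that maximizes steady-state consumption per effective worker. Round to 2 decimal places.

Break-even investment rate: n + g + δ = 0.021 + 0.01 + 0.086 = 0.117.
Setting f'(k) = n+g+δ gives 0.34·k^(0.34−1) = 0.117, hence k_gold = (0.34/0.117)^(1/0.66) ≈ 5.0345.

k_gold ≈ 5.03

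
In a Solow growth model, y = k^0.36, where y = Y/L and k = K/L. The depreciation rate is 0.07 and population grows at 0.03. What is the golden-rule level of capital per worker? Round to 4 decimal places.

k_gold ≈ 7.3998

n + δ = 0.03 + 0.07 = 0.1.
At the golden rule the marginal product of capital equals n+δ: 0.36·k^(0.36−1) = 0.1. Solving, k_gold = (0.36/0.1)^(1/0.64) ≈ 7.3998.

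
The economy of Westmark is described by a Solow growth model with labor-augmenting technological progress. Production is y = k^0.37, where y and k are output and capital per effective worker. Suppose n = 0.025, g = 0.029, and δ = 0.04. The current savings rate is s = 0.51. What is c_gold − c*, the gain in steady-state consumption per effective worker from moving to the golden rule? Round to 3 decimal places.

n + g + δ = 0.025 + 0.029 + 0.04 = 0.094.
Current steady state (s = 0.51): k* = (0.51/0.094)^(1/0.63) ≈ 14.6481, y* = 14.6481^0.37 ≈ 2.6998, c* = (1−0.51)·2.6998 ≈ 1.3229.
Maximizing c = f(k) − (n+g+δ)·k gives f'(k) = n+g+δ, i.e. 0.37·k^(0.37−1) = 0.094, so k_gold = (0.37/0.094)^(1/0.63) ≈ 8.8016.
y_gold = 8.8016^0.37 ≈ 2.2361, c_gold = y_gold − 0.094·k_gold ≈ 1.4087.
Gain: Δc = 1.4087 − 1.3229 ≈ 0.0858.

Δc ≈ 0.086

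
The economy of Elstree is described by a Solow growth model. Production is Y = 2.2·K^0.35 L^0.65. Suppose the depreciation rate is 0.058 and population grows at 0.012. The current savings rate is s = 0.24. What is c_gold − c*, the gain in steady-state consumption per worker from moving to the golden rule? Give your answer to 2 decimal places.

Capital per worker breaks even when investment replaces (n + δ)·k; here n + δ = 0.07.
Current steady state (s = 0.24): k* = (0.24·2.2/0.07)^(1/0.65) ≈ 22.3901, y* = 2.2·22.3901^0.35 ≈ 6.5304, c* = (1−0.24)·6.5304 ≈ 4.9631.
Golden rule sets MPK = n+δ: 0.35·2.2·k^(0.35−1) = 0.07, so k_gold = (0.35·2.2/0.07)^(1/0.65) ≈ 40.0076.
y_gold = 2.2·40.0076^0.35 ≈ 8.0015, c_gold = y_gold − 0.07·k_gold ≈ 5.2010.
Gain: Δc = 5.2010 − 4.9631 ≈ 0.2379.

Δc ≈ 0.24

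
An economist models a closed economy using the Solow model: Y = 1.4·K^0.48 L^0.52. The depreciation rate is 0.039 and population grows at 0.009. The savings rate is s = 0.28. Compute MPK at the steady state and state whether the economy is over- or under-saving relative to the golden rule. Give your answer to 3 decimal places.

n + δ = 0.009 + 0.039 = 0.048.
Steady-state k*: s·A·k^0.48 = 0.048·k gives k* = (0.28·1.4/0.048)^(1/0.52) ≈ 56.7456.
MPK = 0.48·1.4·56.7456^(-0.52) ≈ 0.0823.
MPK > n+δ = 0.048, so the economy is dynamically efficient (under-saving).

under-saving; MPK ≈ 0.082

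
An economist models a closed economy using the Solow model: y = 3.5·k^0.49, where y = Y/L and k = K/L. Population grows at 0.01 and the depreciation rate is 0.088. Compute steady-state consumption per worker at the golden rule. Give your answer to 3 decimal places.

c_gold ≈ 27.921

The effective depreciation rate is n + δ = 0.01 + 0.088 = 0.098.
Golden rule sets MPK = n+δ: 0.49·3.5·k^(0.49−1) = 0.098, so k_gold = (0.49·3.5/0.098)^(1/0.51) ≈ 273.7345.
y_gold = 3.5·273.7345^0.49 ≈ 54.7469.
c_gold = y_gold − (n+δ)·k_gold = 54.7469 − 0.098·273.7345 ≈ 27.9209.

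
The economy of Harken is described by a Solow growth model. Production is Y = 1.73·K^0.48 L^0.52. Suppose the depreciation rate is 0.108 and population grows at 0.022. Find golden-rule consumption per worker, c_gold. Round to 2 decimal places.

Break-even investment rate: n + δ = 0.022 + 0.108 = 0.13.
At the golden rule the marginal product of capital equals n+δ: 0.48·1.73·k^(0.48−1) = 0.13. Solving, k_gold = (0.48·1.73/0.13)^(1/0.52) ≈ 35.3784.
y_gold = 1.73·35.3784^0.48 ≈ 9.5817.
c_gold = y_gold − (n+δ)·k_gold = 9.5817 − 0.13·35.3784 ≈ 4.9825.

c_gold ≈ 4.98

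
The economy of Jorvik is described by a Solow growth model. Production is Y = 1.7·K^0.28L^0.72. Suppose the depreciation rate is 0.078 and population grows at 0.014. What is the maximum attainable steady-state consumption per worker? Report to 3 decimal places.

n + δ = 0.014 + 0.078 = 0.092.
Setting f'(k) = n+δ gives 0.28·1.7·k^(0.28−1) = 0.092, hence k_gold = (0.28·1.7/0.092)^(1/0.72) ≈ 9.8043.
y_gold = 1.7·9.8043^0.28 ≈ 3.2214.
c_gold = y_gold − (n+δ)·k_gold = 3.2214 − 0.092·9.8043 ≈ 2.3194.

c_gold ≈ 2.319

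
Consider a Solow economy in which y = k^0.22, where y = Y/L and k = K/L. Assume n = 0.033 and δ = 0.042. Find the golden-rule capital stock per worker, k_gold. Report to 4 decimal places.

The effective depreciation rate is n + δ = 0.033 + 0.042 = 0.075.
Golden rule sets MPK = n+δ: 0.22·k^(0.22−1) = 0.075, so k_gold = (0.22/0.075)^(1/0.78) ≈ 3.9736.

k_gold ≈ 3.9736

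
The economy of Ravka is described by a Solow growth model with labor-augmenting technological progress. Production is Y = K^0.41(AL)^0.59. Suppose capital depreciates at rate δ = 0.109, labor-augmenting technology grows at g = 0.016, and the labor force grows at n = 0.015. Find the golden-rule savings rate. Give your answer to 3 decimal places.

s_gold = 0.410

Break-even investment rate: n + g + δ = 0.015 + 0.016 + 0.109 = 0.14.
At the golden rule MPK = n+g+δ, and in any Cobb-Douglas steady state s = (n+g+δ)·k/y = MPK·k/y = capital's share 0.41.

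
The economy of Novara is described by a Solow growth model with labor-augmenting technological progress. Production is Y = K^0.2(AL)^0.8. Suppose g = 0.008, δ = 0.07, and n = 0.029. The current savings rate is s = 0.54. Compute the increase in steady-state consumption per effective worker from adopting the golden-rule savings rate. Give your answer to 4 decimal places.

Capital per effective worker breaks even when investment replaces (n + g + δ)·k; here n + g + δ = 0.107.
Current steady state (s = 0.54): k* = (0.54/0.107)^(1/0.8) ≈ 7.5642, y* = 7.5642^0.2 ≈ 1.4988, c* = (1−0.54)·1.4988 ≈ 0.6895.
Golden rule sets MPK = n+g+δ: 0.2·k^(0.2−1) = 0.107, so k_gold = (0.2/0.107)^(1/0.8) ≈ 2.1855.
y_gold = 2.1855^0.2 ≈ 1.1693, c_gold = y_gold − 0.107·k_gold ≈ 0.9354.
Gain: Δc = 0.9354 − 0.6895 ≈ 0.2459.

Δc ≈ 0.2459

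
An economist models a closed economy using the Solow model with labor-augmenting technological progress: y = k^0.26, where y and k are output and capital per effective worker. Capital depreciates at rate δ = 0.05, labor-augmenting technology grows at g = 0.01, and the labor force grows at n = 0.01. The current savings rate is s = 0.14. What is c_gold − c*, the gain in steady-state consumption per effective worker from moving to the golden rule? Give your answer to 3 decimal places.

Break-even investment rate: n + g + δ = 0.01 + 0.01 + 0.05 = 0.07.
Current steady state (s = 0.14): k* = (0.14/0.07)^(1/0.74) ≈ 2.5515, y* = 2.5515^0.26 ≈ 1.2758, c* = (1−0.14)·1.2758 ≈ 1.0971.
Setting f'(k) = n+g+δ gives 0.26·k^(0.26−1) = 0.07, hence k_gold = (0.26/0.07)^(1/0.74) ≈ 5.8898.
y_gold = 5.8898^0.26 ≈ 1.5857, c_gold = y_gold − 0.07·k_gold ≈ 1.1734.
Gain: Δc = 1.1734 − 1.0971 ≈ 0.0763.

Δc ≈ 0.076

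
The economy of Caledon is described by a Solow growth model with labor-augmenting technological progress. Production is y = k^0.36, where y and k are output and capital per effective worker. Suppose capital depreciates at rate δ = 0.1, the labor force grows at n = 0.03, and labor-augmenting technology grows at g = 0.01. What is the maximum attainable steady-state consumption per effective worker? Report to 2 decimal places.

The effective depreciation rate is n + g + δ = 0.03 + 0.01 + 0.1 = 0.14.
Maximizing c = f(k) − (n+g+δ)·k gives f'(k) = n+g+δ, i.e. 0.36·k^(0.36−1) = 0.14, so k_gold = (0.36/0.14)^(1/0.64) ≈ 4.3742.
y_gold = 4.3742^0.36 ≈ 1.7011.
c_gold = y_gold − (n+g+δ)·k_gold = 1.7011 − 0.14·4.3742 ≈ 1.0887.

c_gold ≈ 1.09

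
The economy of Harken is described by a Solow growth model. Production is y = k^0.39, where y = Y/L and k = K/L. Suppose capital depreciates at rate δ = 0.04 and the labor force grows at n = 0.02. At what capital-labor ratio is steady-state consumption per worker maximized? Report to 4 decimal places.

k_gold ≈ 21.5102

Capital per worker breaks even when investment replaces (n + δ)·k; here n + δ = 0.06.
At the golden rule the marginal product of capital equals n+δ: 0.39·k^(0.39−1) = 0.06. Solving, k_gold = (0.39/0.06)^(1/0.61) ≈ 21.5102.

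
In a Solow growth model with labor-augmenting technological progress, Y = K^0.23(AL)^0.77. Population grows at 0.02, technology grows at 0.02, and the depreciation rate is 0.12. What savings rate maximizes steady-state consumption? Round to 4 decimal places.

Capital per effective worker breaks even when investment replaces (n + g + δ)·k; here n + g + δ = 0.16.
At the golden rule MPK = n+g+δ, and in any Cobb-Douglas steady state s = (n+g+δ)·k/y = MPK·k/y = capital's share 0.23.

s_gold = 0.2300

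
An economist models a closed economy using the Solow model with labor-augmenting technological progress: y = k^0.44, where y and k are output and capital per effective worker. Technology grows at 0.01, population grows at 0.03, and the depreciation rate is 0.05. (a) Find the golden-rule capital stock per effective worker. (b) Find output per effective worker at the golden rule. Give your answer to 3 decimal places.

(a) k_gold ≈ 17.011; (b) y_gold ≈ 3.480

The effective depreciation rate is n + g + δ = 0.03 + 0.01 + 0.05 = 0.09.
Maximizing c = f(k) − (n+g+δ)·k gives f'(k) = n+g+δ, i.e. 0.44·k^(0.44−1) = 0.09, so k_gold = (0.44/0.09)^(1/0.56) ≈ 17.0111.
y_gold = 17.0111^0.44 ≈ 3.4795.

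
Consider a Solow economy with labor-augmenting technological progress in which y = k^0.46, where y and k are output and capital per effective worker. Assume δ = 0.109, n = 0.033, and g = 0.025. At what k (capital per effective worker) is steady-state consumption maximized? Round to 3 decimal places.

Capital per effective worker breaks even when investment replaces (n + g + δ)·k; here n + g + δ = 0.167.
At the golden rule the marginal product of capital equals n+g+δ: 0.46·k^(0.46−1) = 0.167. Solving, k_gold = (0.46/0.167)^(1/0.54) ≈ 6.5297.

k_gold ≈ 6.530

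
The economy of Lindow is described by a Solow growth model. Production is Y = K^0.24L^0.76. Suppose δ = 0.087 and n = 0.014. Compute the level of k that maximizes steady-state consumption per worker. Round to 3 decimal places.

Capital per worker breaks even when investment replaces (n + δ)·k; here n + δ = 0.101.
At the golden rule the marginal product of capital equals n+δ: 0.24·k^(0.24−1) = 0.101. Solving, k_gold = (0.24/0.101)^(1/0.76) ≈ 3.1231.

k_gold ≈ 3.123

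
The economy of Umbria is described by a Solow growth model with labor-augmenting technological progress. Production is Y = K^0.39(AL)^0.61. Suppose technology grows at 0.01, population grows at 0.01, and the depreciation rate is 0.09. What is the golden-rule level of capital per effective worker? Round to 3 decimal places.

Break-even investment rate: n + g + δ = 0.01 + 0.01 + 0.09 = 0.11.
Maximizing c = f(k) − (n+g+δ)·k gives f'(k) = n+g+δ, i.e. 0.39·k^(0.39−1) = 0.11, so k_gold = (0.39/0.11)^(1/0.61) ≈ 7.9635.

k_gold ≈ 7.963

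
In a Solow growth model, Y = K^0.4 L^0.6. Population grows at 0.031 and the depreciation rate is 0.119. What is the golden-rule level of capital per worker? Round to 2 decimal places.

n + δ = 0.031 + 0.119 = 0.15.
Maximizing c = f(k) − (n+δ)·k gives f'(k) = n+δ, i.e. 0.4·k^(0.4−1) = 0.15, so k_gold = (0.4/0.15)^(1/0.6) ≈ 5.1280.

k_gold ≈ 5.13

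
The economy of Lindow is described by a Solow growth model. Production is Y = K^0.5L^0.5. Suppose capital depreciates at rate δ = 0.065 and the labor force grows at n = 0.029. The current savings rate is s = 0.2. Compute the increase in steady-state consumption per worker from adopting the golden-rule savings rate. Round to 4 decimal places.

Capital per worker breaks even when investment replaces (n + δ)·k; here n + δ = 0.094.
Current steady state (s = 0.2): k* = (0.2/0.094)^(1/0.5) ≈ 4.5269, y* = 4.5269^0.5 ≈ 2.1277, c* = (1−0.2)·2.1277 ≈ 1.7021.
Setting f'(k) = n+δ gives 0.5·k^(0.5−1) = 0.094, hence k_gold = (0.5/0.094)^(1/0.5) ≈ 28.2933.
y_gold = 28.2933^0.5 ≈ 5.3191, c_gold = y_gold − 0.094·k_gold ≈ 2.6596.
Gain: Δc = 2.6596 − 1.7021 ≈ 0.9574.

Δc ≈ 0.9574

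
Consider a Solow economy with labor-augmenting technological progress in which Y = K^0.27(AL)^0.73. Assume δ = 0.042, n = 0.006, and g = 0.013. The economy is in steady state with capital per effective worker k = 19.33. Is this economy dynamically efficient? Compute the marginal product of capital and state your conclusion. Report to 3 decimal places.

dynamically inefficient; MPK ≈ 0.031

Capital per effective worker breaks even when investment replaces (n + g + δ)·k; here n + g + δ = 0.061.
MPK = 0.27·k^(0.27−1) = 0.27·19.33^(-0.73) ≈ 0.0311.
MPK < 0.061, so the economy is dynamically inefficient (over-saving).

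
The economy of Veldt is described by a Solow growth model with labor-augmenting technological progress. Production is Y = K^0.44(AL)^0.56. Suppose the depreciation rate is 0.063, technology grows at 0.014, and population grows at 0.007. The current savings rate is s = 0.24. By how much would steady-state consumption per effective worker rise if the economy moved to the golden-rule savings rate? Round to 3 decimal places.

Δc ≈ 0.323

Capital per effective worker breaks even when investment replaces (n + g + δ)·k; here n + g + δ = 0.084.
Current steady state (s = 0.24): k* = (0.24/0.084)^(1/0.56) ≈ 6.5187, y* = 6.5187^0.44 ≈ 2.2816, c* = (1−0.24)·2.2816 ≈ 1.7340.
Golden rule sets MPK = n+g+δ: 0.44·k^(0.44−1) = 0.084, so k_gold = (0.44/0.084)^(1/0.56) ≈ 19.2415.
y_gold = 19.2415^0.44 ≈ 3.6734, c_gold = y_gold − 0.084·k_gold ≈ 2.0571.
Gain: Δc = 2.0571 − 1.7340 ≈ 0.3231.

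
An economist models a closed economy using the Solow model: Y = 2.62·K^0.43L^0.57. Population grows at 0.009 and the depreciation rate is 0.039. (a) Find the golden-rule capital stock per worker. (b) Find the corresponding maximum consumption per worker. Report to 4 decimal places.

(a) k_gold ≈ 253.7675; (b) c_gold ≈ 16.1467

Capital per worker breaks even when investment replaces (n + δ)·k; here n + δ = 0.048.
Golden rule sets MPK = n+δ: 0.43·2.62·k^(0.43−1) = 0.048, so k_gold = (0.43·2.62/0.048)^(1/0.57) ≈ 253.7675.
y_gold = 2.62·253.7675^0.43 ≈ 28.3275; c_gold = y_gold − 0.048·k_gold ≈ 16.1467.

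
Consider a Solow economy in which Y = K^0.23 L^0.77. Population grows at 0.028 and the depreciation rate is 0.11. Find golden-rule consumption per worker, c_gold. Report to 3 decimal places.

c_gold ≈ 0.897

n + δ = 0.028 + 0.11 = 0.138.
Maximizing c = f(k) − (n+δ)·k gives f'(k) = n+δ, i.e. 0.23·k^(0.23−1) = 0.138, so k_gold = (0.23/0.138)^(1/0.77) ≈ 1.9414.
y_gold = 1.9414^0.23 ≈ 1.1648.
c_gold = y_gold − (n+δ)·k_gold = 1.1648 − 0.138·1.9414 ≈ 0.8969.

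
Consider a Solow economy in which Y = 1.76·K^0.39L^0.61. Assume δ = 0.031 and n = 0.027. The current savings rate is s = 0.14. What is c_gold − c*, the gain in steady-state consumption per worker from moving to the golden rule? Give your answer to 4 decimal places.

The effective depreciation rate is n + δ = 0.027 + 0.031 = 0.058.
Current steady state (s = 0.14): k* = (0.14·1.76/0.058)^(1/0.61) ≈ 10.7117, y* = 1.76·10.7117^0.39 ≈ 4.4377, c* = (1−0.14)·4.4377 ≈ 3.8164.
Setting f'(k) = n+δ gives 0.39·1.76·k^(0.39−1) = 0.058, hence k_gold = (0.39·1.76/0.058)^(1/0.61) ≈ 57.4462.
y_gold = 1.76·57.4462^0.39 ≈ 8.5433, c_gold = y_gold − 0.058·k_gold ≈ 5.2114.
Gain: Δc = 5.2114 − 3.8164 ≈ 1.3950.

Δc ≈ 1.3950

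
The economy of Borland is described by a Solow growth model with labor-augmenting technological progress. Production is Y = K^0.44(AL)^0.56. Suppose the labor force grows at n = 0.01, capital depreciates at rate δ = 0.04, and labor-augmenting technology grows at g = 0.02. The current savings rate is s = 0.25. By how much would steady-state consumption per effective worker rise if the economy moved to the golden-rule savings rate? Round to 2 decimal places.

Break-even investment rate: n + g + δ = 0.01 + 0.02 + 0.04 = 0.07.
Current steady state (s = 0.25): k* = (0.25/0.07)^(1/0.56) ≈ 9.7100, y* = 9.7100^0.44 ≈ 2.7188, c* = (1−0.25)·2.7188 ≈ 2.0391.
Maximizing c = f(k) − (n+g+δ)·k gives f'(k) = n+g+δ, i.e. 0.44·k^(0.44−1) = 0.07, so k_gold = (0.44/0.07)^(1/0.56) ≈ 26.6461.
y_gold = 26.6461^0.44 ≈ 4.2391, c_gold = y_gold − 0.07·k_gold ≈ 2.3739.
Gain: Δc = 2.3739 − 2.0391 ≈ 0.3348.

Δc ≈ 0.33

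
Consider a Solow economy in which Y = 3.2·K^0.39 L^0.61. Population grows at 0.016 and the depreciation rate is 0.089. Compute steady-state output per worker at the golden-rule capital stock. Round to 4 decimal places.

y_gold ≈ 15.5762

The effective depreciation rate is n + δ = 0.016 + 0.089 = 0.105.
At the golden rule the marginal product of capital equals n+δ: 0.39·3.2·k^(0.39−1) = 0.105. Solving, k_gold = (0.39·3.2/0.105)^(1/0.61) ≈ 57.8544.
Output: y_gold = 3.2·k_gold^0.39 = 3.2·57.8544^0.39 ≈ 15.5762.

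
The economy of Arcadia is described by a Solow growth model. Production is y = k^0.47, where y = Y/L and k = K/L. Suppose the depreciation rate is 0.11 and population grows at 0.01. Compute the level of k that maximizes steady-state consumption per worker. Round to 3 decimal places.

k_gold ≈ 13.143

Break-even investment rate: n + δ = 0.01 + 0.11 = 0.12.
At the golden rule the marginal product of capital equals n+δ: 0.47·k^(0.47−1) = 0.12. Solving, k_gold = (0.47/0.12)^(1/0.53) ≈ 13.1435.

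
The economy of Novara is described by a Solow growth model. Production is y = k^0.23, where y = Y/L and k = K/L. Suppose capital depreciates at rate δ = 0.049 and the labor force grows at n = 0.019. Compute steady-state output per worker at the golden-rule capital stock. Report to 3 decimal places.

The effective depreciation rate is n + δ = 0.019 + 0.049 = 0.068.
At the golden rule the marginal product of capital equals n+δ: 0.23·k^(0.23−1) = 0.068. Solving, k_gold = (0.23/0.068)^(1/0.77) ≈ 4.8674.
Output: y_gold = k_gold^0.23 = 4.8674^0.23 ≈ 1.4391.

y_gold ≈ 1.439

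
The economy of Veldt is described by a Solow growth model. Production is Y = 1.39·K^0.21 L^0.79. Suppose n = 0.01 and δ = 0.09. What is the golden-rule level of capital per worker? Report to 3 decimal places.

Capital per worker breaks even when investment replaces (n + δ)·k; here n + δ = 0.1.
Maximizing c = f(k) − (n+δ)·k gives f'(k) = n+δ, i.e. 0.21·1.39·k^(0.21−1) = 0.1, so k_gold = (0.21·1.39/0.1)^(1/0.79) ≈ 3.8806.

k_gold ≈ 3.881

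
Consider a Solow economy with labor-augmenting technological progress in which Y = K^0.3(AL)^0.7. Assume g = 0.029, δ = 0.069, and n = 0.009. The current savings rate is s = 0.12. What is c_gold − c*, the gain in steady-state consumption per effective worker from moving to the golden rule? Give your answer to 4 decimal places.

Δc ≈ 0.1646

n + g + δ = 0.009 + 0.029 + 0.069 = 0.107.
Current steady state (s = 0.12): k* = (0.12/0.107)^(1/0.7) ≈ 1.1780, y* = 1.1780^0.3 ≈ 1.0504, c* = (1−0.12)·1.0504 ≈ 0.9243.
Maximizing c = f(k) − (n+g+δ)·k gives f'(k) = n+g+δ, i.e. 0.3·k^(0.3−1) = 0.107, so k_gold = (0.3/0.107)^(1/0.7) ≈ 4.3614.
y_gold = 4.3614^0.3 ≈ 1.5556, c_gold = y_gold − 0.107·k_gold ≈ 1.0889.
Gain: Δc = 1.0889 − 0.9243 ≈ 0.1646.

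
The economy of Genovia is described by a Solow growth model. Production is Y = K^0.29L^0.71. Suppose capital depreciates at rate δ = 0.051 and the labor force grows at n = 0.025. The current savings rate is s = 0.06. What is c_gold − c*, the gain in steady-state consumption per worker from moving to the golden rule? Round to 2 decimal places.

The effective depreciation rate is n + δ = 0.025 + 0.051 = 0.076.
Current steady state (s = 0.06): k* = (0.06/0.076)^(1/0.71) ≈ 0.7168, y* = 0.7168^0.29 ≈ 0.9080, c* = (1−0.06)·0.9080 ≈ 0.8535.
At the golden rule the marginal product of capital equals n+δ: 0.29·k^(0.29−1) = 0.076. Solving, k_gold = (0.29/0.076)^(1/0.71) ≈ 6.5938.
y_gold = 6.5938^0.29 ≈ 1.7280, c_gold = y_gold − 0.076·k_gold ≈ 1.2269.
Gain: Δc = 1.2269 − 0.8535 ≈ 0.3734.

Δc ≈ 0.37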